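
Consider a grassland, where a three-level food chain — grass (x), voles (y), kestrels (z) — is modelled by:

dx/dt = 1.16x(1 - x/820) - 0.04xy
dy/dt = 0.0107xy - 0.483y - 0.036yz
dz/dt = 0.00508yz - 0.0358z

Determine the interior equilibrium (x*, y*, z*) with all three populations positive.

x* ≈ 621, y* ≈ 7.05, z* ≈ 171

From dz/dt = 0: 0.00508y* = 0.0358, so y* = 7.05.
From dx/dt = 0: 1.16(1 - x*/820) = 0.04·7.05, giving x* = 820·(1 - 0.243) = 621.
From dy/dt = 0: 0.0107·621 - 0.483 = 0.036z*, so z* = 6.16/0.036 = 171.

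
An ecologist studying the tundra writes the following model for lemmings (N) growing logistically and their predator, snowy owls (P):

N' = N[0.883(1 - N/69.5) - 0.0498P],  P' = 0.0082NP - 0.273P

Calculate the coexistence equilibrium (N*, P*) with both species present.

From dP/dt = 0 with P > 0: 0.0082N* = 0.273, so N* = 33.3.
Substitute into dN/dt = 0: 0.883(1 - 33.3/69.5) = 0.0498P*.
The bracket is 0.521, giving P* = 0.46/0.0498 = 9.24.

N* ≈ 33.3, P* ≈ 9.24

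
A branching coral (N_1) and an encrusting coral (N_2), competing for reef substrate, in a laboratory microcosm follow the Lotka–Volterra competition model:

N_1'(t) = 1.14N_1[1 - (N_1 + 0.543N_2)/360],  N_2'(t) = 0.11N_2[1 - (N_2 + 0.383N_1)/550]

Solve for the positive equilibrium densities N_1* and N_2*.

Setting both brackets to zero gives the nullclines N_1 + 0.543N_2 = 360 and 0.383N_1 + N_2 = 550.
Substituting N_2 = 550 - 0.383N_1 into the first: N_1(1 - 0.543·0.383) = 360 - 0.543·550.
So N_1* = 61.3/0.792 = 77.5, and then N_2* = 550 - 0.383·77.5 = 520.

N_1* ≈ 77.5, N_2* ≈ 520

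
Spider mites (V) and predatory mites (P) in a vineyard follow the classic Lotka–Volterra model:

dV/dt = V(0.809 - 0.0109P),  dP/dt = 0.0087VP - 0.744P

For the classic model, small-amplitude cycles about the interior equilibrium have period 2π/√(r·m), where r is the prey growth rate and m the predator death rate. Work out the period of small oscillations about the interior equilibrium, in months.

T ≈ 8.1 months

Here r = 0.809 and m = 0.744, so r·m = 0.602.
ω = √0.602 = 0.776 per month, hence T = 2π/ω ≈ 8.1 months.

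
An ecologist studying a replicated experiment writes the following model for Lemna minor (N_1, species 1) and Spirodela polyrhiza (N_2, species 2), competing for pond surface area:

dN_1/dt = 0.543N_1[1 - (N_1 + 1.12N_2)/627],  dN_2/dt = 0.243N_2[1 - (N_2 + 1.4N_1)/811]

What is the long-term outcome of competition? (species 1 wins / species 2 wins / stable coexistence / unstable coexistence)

unstable coexistence (outcome depends on initial conditions)

Compare the nullcline intercepts: K1/α12 = 627/1.12 = 560 < K2 = 811; K2/α21 = 811/1.4 = 579 < K1 = 627.
Since both are reversed, neither can invade when rare; the interior point is a saddle.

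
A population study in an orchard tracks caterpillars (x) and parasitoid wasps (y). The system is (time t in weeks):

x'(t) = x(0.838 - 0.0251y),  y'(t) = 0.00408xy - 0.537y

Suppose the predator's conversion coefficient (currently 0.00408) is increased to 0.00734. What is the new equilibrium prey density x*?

At the interior fixed point, setting dy/dt = 0 with y > 0 fixes x* = (predator death rate)/(xy coefficient) — independent of the other coefficients.
With the change, x* = 0.537/0.00734 = 73.2; it falls from 132.

x* ≈ 73.2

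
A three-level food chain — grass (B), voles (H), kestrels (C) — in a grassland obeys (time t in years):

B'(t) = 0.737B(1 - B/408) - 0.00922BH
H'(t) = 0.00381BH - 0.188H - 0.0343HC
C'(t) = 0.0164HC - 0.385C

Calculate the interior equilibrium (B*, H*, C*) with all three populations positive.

B* ≈ 288, H* ≈ 23.5, C* ≈ 26.5

From dC/dt = 0: 0.0164H* = 0.385, so H* = 23.5.
From dB/dt = 0: 0.737(1 - B*/408) = 0.00922·23.5, giving B* = 408·(1 - 0.294) = 288.
From dH/dt = 0: 0.00381·288 - 0.188 = 0.0343C*, so C* = 0.91/0.0343 = 26.5.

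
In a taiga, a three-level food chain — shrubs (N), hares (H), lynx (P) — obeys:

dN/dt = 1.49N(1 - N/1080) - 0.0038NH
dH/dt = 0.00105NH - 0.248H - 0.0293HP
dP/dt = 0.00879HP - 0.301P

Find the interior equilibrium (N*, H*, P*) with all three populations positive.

N* ≈ 986, H* ≈ 34.2, P* ≈ 26.9

From dP/dt = 0: 0.00879H* = 0.301, so H* = 34.2.
From dN/dt = 0: 1.49(1 - N*/1080) = 0.0038·34.2, giving N* = 1080·(1 - 0.0873) = 986.
From dH/dt = 0: 0.00105·986 - 0.248 = 0.0293P*, so P* = 0.787/0.0293 = 26.9.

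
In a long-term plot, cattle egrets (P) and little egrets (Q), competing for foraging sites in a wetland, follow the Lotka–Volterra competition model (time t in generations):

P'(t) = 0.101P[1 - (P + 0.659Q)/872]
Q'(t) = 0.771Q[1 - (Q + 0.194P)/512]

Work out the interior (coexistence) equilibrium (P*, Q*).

Setting both brackets to zero gives the nullclines P + 0.659Q = 872 and 0.194P + Q = 512.
Substituting Q = 512 - 0.194P into the first: P(1 - 0.659·0.194) = 872 - 0.659·512.
So P* = 535/0.872 = 613, and then Q* = 512 - 0.194·613 = 393.

P* ≈ 613, Q* ≈ 393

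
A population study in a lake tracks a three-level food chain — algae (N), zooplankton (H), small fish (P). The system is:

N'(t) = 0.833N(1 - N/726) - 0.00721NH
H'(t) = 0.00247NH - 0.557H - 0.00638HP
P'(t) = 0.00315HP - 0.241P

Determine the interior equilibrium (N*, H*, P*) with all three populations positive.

From dP/dt = 0: 0.00315H* = 0.241, so H* = 76.5.
From dN/dt = 0: 0.833(1 - N*/726) = 0.00721·76.5, giving N* = 726·(1 - 0.662) = 245.
From dH/dt = 0: 0.00247·245 - 0.557 = 0.00638P*, so P* = 0.0487/0.00638 = 7.64.

N* ≈ 245, H* ≈ 76.5, P* ≈ 7.64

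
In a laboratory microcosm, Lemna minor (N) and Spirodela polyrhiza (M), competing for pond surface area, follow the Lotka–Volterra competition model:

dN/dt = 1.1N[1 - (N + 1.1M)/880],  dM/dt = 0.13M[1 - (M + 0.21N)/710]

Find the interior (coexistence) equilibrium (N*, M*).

Setting both brackets to zero gives the nullclines N + 1.1M = 880 and 0.21N + M = 710.
Substituting M = 710 - 0.21N into the first: N(1 - 1.1·0.21) = 880 - 1.1·710.
So N* = 99/0.769 = 129, and then M* = 710 - 0.21·129 = 683.

N* ≈ 129, M* ≈ 683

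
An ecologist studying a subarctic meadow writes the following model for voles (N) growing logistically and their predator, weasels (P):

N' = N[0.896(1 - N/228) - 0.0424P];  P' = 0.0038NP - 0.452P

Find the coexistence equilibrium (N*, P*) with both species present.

N* ≈ 119, P* ≈ 10.1

From dP/dt = 0 with P > 0: 0.0038N* = 0.452, so N* = 119.
Substitute into dN/dt = 0: 0.896(1 - 119/228) = 0.0424P*.
The bracket is 0.478, giving P* = 0.429/0.0424 = 10.1.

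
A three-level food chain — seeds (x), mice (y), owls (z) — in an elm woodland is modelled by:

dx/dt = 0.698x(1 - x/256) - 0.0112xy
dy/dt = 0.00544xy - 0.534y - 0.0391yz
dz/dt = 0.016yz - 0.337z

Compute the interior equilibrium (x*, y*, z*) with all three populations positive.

From dz/dt = 0: 0.016y* = 0.337, so y* = 21.1.
From dx/dt = 0: 0.698(1 - x*/256) = 0.0112·21.1, giving x* = 256·(1 - 0.338) = 169.
From dy/dt = 0: 0.00544·169 - 0.534 = 0.0391z*, so z* = 0.388/0.0391 = 9.92.

x* ≈ 169, y* ≈ 21.1, z* ≈ 9.92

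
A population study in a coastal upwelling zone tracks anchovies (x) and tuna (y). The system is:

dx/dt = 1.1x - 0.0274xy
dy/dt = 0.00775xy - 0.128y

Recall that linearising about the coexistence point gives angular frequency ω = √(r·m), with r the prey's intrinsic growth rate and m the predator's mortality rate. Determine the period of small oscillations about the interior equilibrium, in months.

T ≈ 16.7 months

Here r = 1.1 and m = 0.128, so r·m = 0.141.
ω = √0.141 = 0.375 per month, hence T = 2π/ω ≈ 16.7 months.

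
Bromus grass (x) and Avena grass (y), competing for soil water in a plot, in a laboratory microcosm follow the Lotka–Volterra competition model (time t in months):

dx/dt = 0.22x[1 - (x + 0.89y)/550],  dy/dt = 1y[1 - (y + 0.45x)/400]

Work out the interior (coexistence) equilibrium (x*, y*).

x* ≈ 324, y* ≈ 254

Setting both brackets to zero gives the nullclines x + 0.89y = 550 and 0.45x + y = 400.
Substituting y = 400 - 0.45x into the first: x(1 - 0.89·0.45) = 550 - 0.89·400.
So x* = 194/0.599 = 324, and then y* = 400 - 0.45·324 = 254.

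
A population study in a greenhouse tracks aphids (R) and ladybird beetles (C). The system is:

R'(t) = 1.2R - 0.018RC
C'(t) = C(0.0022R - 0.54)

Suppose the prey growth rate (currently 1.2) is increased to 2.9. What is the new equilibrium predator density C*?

C* ≈ 161

At the interior fixed point, setting dR/dt = 0 with R > 0 fixes C* = (prey growth rate)/(RC coefficient) — independent of the other coefficients.
With the change, C* = 2.9/0.018 = 161; it rises from 66.7.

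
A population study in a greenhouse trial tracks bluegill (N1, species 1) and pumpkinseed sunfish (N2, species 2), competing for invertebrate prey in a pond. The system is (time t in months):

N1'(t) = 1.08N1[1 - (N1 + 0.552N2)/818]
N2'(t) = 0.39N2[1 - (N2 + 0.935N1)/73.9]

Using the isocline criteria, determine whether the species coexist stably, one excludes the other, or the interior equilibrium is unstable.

species 1 excludes species 2

Compare the nullcline intercepts: K1/α12 = 818/0.552 = 1480 > K2 = 73.9; K2/α21 = 73.9/0.935 = 79 < K1 = 818.
Since the inequalities point opposite ways, species 1 can invade but species 2 cannot.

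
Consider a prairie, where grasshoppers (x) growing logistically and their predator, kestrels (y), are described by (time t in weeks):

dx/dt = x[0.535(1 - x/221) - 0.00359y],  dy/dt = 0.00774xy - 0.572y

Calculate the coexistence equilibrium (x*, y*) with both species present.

From dy/dt = 0 with y > 0: 0.00774x* = 0.572, so x* = 73.9.
Substitute into dx/dt = 0: 0.535(1 - 73.9/221) = 0.00359y*.
The bracket is 0.666, giving y* = 0.356/0.00359 = 99.2.

x* ≈ 73.9, y* ≈ 99.2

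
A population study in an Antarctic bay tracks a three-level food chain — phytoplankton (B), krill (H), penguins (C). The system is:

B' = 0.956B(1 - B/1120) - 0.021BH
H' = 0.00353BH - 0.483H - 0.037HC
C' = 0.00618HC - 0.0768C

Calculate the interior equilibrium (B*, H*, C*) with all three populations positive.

B* ≈ 814, H* ≈ 12.4, C* ≈ 64.6

From dC/dt = 0: 0.00618H* = 0.0768, so H* = 12.4.
From dB/dt = 0: 0.956(1 - B*/1120) = 0.021·12.4, giving B* = 1120·(1 - 0.273) = 814.
From dH/dt = 0: 0.00353·814 - 0.483 = 0.037C*, so C* = 2.39/0.037 = 64.6.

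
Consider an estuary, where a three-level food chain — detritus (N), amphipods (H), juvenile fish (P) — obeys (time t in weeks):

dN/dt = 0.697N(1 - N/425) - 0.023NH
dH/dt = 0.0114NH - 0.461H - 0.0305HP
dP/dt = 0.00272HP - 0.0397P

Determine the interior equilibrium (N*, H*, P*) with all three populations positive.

N* ≈ 220, H* ≈ 14.6, P* ≈ 67.2

From dP/dt = 0: 0.00272H* = 0.0397, so H* = 14.6.
From dN/dt = 0: 0.697(1 - N*/425) = 0.023·14.6, giving N* = 425·(1 - 0.482) = 220.
From dH/dt = 0: 0.0114·220 - 0.461 = 0.0305P*, so P* = 2.05/0.0305 = 67.2.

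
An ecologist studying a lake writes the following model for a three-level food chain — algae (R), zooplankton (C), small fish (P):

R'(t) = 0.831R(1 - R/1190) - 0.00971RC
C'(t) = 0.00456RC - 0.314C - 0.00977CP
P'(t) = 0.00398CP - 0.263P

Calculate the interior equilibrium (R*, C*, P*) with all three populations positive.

R* ≈ 271, C* ≈ 66.1, P* ≈ 94.4

From dP/dt = 0: 0.00398C* = 0.263, so C* = 66.1.
From dR/dt = 0: 0.831(1 - R*/1190) = 0.00971·66.1, giving R* = 1190·(1 - 0.772) = 271.
From dC/dt = 0: 0.00456·271 - 0.314 = 0.00977P*, so P* = 0.923/0.00977 = 94.4.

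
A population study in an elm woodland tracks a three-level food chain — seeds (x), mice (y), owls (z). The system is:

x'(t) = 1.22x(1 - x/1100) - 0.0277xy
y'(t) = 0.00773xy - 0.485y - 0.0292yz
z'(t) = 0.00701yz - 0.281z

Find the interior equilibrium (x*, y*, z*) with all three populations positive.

From dz/dt = 0: 0.00701y* = 0.281, so y* = 40.1.
From dx/dt = 0: 1.22(1 - x*/1100) = 0.0277·40.1, giving x* = 1100·(1 - 0.91) = 98.8.
From dy/dt = 0: 0.00773·98.8 - 0.485 = 0.0292z*, so z* = 0.279/0.0292 = 9.56.

x* ≈ 98.8, y* ≈ 40.1, z* ≈ 9.56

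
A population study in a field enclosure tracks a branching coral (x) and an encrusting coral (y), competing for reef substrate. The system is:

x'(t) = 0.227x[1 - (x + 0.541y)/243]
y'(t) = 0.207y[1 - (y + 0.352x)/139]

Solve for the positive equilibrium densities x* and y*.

x* ≈ 207, y* ≈ 66

Setting both brackets to zero gives the nullclines x + 0.541y = 243 and 0.352x + y = 139.
Substituting y = 139 - 0.352x into the first: x(1 - 0.541·0.352) = 243 - 0.541·139.
So x* = 168/0.81 = 207, and then y* = 139 - 0.352·207 = 66.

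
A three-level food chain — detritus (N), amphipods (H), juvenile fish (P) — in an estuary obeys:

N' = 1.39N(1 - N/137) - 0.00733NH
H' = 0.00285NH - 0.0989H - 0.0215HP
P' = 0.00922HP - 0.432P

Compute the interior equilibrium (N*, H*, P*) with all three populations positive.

N* ≈ 103, H* ≈ 46.9, P* ≈ 9.07

From dP/dt = 0: 0.00922H* = 0.432, so H* = 46.9.
From dN/dt = 0: 1.39(1 - N*/137) = 0.00733·46.9, giving N* = 137·(1 - 0.247) = 103.
From dH/dt = 0: 0.00285·103 - 0.0989 = 0.0215P*, so P* = 0.195/0.0215 = 9.07.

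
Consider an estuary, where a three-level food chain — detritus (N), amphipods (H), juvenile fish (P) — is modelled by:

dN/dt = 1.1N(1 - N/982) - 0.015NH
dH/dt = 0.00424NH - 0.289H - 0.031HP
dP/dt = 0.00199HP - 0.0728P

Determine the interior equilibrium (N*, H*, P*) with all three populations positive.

N* ≈ 492, H* ≈ 36.6, P* ≈ 58

From dP/dt = 0: 0.00199H* = 0.0728, so H* = 36.6.
From dN/dt = 0: 1.1(1 - N*/982) = 0.015·36.6, giving N* = 982·(1 - 0.499) = 492.
From dH/dt = 0: 0.00424·492 - 0.289 = 0.031P*, so P* = 1.8/0.031 = 58.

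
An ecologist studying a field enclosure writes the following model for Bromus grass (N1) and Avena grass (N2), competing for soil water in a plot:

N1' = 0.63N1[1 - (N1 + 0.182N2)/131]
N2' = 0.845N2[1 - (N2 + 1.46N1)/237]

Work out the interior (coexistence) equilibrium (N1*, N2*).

N1* ≈ 120, N2* ≈ 62.3

Setting both brackets to zero gives the nullclines N1 + 0.182N2 = 131 and 1.46N1 + N2 = 237.
Substituting N2 = 237 - 1.46N1 into the first: N1(1 - 0.182·1.46) = 131 - 0.182·237.
So N1* = 87.9/0.734 = 120, and then N2* = 237 - 1.46·120 = 62.3.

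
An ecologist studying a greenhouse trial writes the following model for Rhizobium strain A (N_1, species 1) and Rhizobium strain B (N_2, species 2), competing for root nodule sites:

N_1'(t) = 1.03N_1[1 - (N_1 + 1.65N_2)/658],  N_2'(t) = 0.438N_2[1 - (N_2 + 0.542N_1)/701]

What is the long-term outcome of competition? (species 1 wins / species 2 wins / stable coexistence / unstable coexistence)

Compare the nullcline intercepts: K1/α12 = 658/1.65 = 399 < K2 = 701; K2/α21 = 701/0.542 = 1290 > K1 = 658.
Since the inequalities point opposite ways, species 2 can invade but species 1 cannot.

species 2 excludes species 1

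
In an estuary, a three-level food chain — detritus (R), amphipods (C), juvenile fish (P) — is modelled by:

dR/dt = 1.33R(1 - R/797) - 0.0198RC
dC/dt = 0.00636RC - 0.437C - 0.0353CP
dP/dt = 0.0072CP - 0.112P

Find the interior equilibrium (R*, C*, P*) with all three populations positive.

From dP/dt = 0: 0.0072C* = 0.112, so C* = 15.6.
From dR/dt = 0: 1.33(1 - R*/797) = 0.0198·15.6, giving R* = 797·(1 - 0.232) = 612.
From dC/dt = 0: 0.00636·612 - 0.437 = 0.0353P*, so P* = 3.46/0.0353 = 98.

R* ≈ 612, C* ≈ 15.6, P* ≈ 98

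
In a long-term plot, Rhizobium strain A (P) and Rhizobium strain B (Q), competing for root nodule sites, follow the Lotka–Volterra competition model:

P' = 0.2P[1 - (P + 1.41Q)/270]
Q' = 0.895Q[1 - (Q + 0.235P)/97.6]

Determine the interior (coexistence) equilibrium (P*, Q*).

P* ≈ 198, Q* ≈ 51.1

Setting both brackets to zero gives the nullclines P + 1.41Q = 270 and 0.235P + Q = 97.6.
Substituting Q = 97.6 - 0.235P into the first: P(1 - 1.41·0.235) = 270 - 1.41·97.6.
So P* = 132/0.669 = 198, and then Q* = 97.6 - 0.235·198 = 51.1.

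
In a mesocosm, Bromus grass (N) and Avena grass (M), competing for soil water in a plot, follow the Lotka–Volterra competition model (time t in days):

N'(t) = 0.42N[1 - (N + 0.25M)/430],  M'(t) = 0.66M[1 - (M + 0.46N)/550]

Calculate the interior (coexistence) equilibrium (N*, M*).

N* ≈ 331, M* ≈ 398

Setting both brackets to zero gives the nullclines N + 0.25M = 430 and 0.46N + M = 550.
Substituting M = 550 - 0.46N into the first: N(1 - 0.25·0.46) = 430 - 0.25·550.
So N* = 292/0.885 = 331, and then M* = 550 - 0.46·331 = 398.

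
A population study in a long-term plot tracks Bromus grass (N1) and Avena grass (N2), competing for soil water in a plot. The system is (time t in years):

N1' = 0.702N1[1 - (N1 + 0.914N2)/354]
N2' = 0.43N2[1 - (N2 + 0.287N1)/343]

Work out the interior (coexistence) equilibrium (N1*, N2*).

Setting both brackets to zero gives the nullclines N1 + 0.914N2 = 354 and 0.287N1 + N2 = 343.
Substituting N2 = 343 - 0.287N1 into the first: N1(1 - 0.914·0.287) = 354 - 0.914·343.
So N1* = 40.5/0.738 = 54.9, and then N2* = 343 - 0.287·54.9 = 327.

N1* ≈ 54.9, N2* ≈ 327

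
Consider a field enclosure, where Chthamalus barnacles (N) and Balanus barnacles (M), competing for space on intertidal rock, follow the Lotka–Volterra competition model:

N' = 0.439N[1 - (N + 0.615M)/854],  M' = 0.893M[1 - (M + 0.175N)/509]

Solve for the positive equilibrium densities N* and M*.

N* ≈ 606, M* ≈ 403

Setting both brackets to zero gives the nullclines N + 0.615M = 854 and 0.175N + M = 509.
Substituting M = 509 - 0.175N into the first: N(1 - 0.615·0.175) = 854 - 0.615·509.
So N* = 541/0.892 = 606, and then M* = 509 - 0.175·606 = 403.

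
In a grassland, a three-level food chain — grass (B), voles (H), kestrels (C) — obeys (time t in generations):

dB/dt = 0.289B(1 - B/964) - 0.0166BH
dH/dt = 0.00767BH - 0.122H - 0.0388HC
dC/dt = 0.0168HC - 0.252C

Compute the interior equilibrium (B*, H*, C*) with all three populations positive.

B* ≈ 133, H* ≈ 15, C* ≈ 23.2

From dC/dt = 0: 0.0168H* = 0.252, so H* = 15.
From dB/dt = 0: 0.289(1 - B*/964) = 0.0166·15, giving B* = 964·(1 - 0.862) = 133.
From dH/dt = 0: 0.00767·133 - 0.122 = 0.0388C*, so C* = 0.901/0.0388 = 23.2.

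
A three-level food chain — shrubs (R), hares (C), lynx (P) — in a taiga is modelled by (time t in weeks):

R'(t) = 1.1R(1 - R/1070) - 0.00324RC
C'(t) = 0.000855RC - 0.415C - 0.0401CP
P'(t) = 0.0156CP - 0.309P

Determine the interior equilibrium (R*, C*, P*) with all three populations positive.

From dP/dt = 0: 0.0156C* = 0.309, so C* = 19.8.
From dR/dt = 0: 1.1(1 - R*/1070) = 0.00324·19.8, giving R* = 1070·(1 - 0.0583) = 1010.
From dC/dt = 0: 0.000855·1010 - 0.415 = 0.0401P*, so P* = 0.446/0.0401 = 11.1.

R* ≈ 1010, C* ≈ 19.8, P* ≈ 11.1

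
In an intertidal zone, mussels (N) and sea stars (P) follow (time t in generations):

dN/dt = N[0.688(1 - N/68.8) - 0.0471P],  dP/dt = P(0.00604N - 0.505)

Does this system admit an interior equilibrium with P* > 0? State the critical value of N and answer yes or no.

The predator equation gives dP/dt > 0 only when N > 0.505/0.00604 = 83.6.
Without the predator, N → K = 68.8. Since 68.8 < 83.6, the predator cannot invade.

Threshold N = 83.6; K < 83.6, so no, the predator goes extinct.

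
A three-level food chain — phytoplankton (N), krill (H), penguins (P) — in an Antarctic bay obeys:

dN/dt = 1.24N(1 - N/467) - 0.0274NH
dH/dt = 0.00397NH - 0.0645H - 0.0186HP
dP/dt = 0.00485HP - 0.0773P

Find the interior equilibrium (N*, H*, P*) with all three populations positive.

N* ≈ 303, H* ≈ 15.9, P* ≈ 61.1

From dP/dt = 0: 0.00485H* = 0.0773, so H* = 15.9.
From dN/dt = 0: 1.24(1 - N*/467) = 0.0274·15.9, giving N* = 467·(1 - 0.352) = 303.
From dH/dt = 0: 0.00397·303 - 0.0645 = 0.0186P*, so P* = 1.14/0.0186 = 61.1.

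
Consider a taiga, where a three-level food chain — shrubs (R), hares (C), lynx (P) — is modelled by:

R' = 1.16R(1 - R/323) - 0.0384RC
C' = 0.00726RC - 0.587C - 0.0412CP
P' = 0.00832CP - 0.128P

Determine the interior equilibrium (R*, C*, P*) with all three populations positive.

From dP/dt = 0: 0.00832C* = 0.128, so C* = 15.4.
From dR/dt = 0: 1.16(1 - R*/323) = 0.0384·15.4, giving R* = 323·(1 - 0.509) = 159.
From dC/dt = 0: 0.00726·159 - 0.587 = 0.0412P*, so P* = 0.564/0.0412 = 13.7.

R* ≈ 159, C* ≈ 15.4, P* ≈ 13.7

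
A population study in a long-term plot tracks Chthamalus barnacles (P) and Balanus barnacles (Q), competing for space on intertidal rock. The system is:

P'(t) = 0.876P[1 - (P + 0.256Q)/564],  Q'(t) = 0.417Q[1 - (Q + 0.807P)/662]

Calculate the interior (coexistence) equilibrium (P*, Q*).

P* ≈ 497, Q* ≈ 261

Setting both brackets to zero gives the nullclines P + 0.256Q = 564 and 0.807P + Q = 662.
Substituting Q = 662 - 0.807P into the first: P(1 - 0.256·0.807) = 564 - 0.256·662.
So P* = 395/0.793 = 497, and then Q* = 662 - 0.807·497 = 261.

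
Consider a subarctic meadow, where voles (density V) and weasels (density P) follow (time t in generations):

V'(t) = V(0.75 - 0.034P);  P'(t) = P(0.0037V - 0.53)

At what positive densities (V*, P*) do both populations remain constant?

V* ≈ 143, P* ≈ 22.1

Set dP/dt = 0 with P > 0: 0.0037V - 0.53 = 0, so V* = 0.53/0.0037 = 143.
Set dV/dt = 0 with V > 0: 0.75 - 0.034P = 0, so P* = 0.75/0.034 = 22.1.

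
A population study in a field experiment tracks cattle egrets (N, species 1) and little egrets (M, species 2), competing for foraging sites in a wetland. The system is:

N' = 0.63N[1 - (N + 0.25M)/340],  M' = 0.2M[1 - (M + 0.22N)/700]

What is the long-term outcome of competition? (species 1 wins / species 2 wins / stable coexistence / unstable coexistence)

stable coexistence

Compare the nullcline intercepts: K1/α12 = 340/0.25 = 1360 > K2 = 700; K2/α21 = 700/0.22 = 3180 > K1 = 340.
Since both inequalities hold, each species can invade when rare, so the interior equilibrium is stable.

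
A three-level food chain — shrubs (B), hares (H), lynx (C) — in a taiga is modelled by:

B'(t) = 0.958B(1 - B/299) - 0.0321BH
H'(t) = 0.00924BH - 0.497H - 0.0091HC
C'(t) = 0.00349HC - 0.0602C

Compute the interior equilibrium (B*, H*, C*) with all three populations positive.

B* ≈ 126, H* ≈ 17.2, C* ≈ 73.5

From dC/dt = 0: 0.00349H* = 0.0602, so H* = 17.2.
From dB/dt = 0: 0.958(1 - B*/299) = 0.0321·17.2, giving B* = 299·(1 - 0.578) = 126.
From dH/dt = 0: 0.00924·126 - 0.497 = 0.0091C*, so C* = 0.669/0.0091 = 73.5.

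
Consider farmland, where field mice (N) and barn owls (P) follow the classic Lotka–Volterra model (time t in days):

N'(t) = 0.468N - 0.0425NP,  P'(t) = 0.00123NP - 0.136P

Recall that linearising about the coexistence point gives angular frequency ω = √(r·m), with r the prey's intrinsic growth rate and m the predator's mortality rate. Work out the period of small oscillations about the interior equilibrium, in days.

T ≈ 24.9 days

Here r = 0.468 and m = 0.136, so r·m = 0.0636.
ω = √0.0636 = 0.252 per day, hence T = 2π/ω ≈ 24.9 days.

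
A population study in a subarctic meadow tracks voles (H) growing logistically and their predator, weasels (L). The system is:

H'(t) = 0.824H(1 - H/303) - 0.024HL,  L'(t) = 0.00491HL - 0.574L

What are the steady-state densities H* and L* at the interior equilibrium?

H* ≈ 117, L* ≈ 21.1

From dL/dt = 0 with L > 0: 0.00491H* = 0.574, so H* = 117.
Substitute into dH/dt = 0: 0.824(1 - 117/303) = 0.024L*.
The bracket is 0.614, giving L* = 0.506/0.024 = 21.1.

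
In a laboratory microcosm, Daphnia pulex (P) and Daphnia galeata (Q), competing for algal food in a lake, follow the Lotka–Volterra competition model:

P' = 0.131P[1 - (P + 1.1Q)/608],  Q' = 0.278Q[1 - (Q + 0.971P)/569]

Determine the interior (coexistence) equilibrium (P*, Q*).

P* ≈ 263, Q* ≈ 314

Setting both brackets to zero gives the nullclines P + 1.1Q = 608 and 0.971P + Q = 569.
Substituting Q = 569 - 0.971P into the first: P(1 - 1.1·0.971) = 608 - 1.1·569.
So P* = -17.9/-0.0681 = 263, and then Q* = 569 - 0.971·263 = 314.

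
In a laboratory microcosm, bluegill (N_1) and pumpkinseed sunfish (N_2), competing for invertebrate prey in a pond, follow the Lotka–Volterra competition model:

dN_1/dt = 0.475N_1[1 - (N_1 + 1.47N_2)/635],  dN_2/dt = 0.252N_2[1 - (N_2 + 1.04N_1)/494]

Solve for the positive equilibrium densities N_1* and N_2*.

N_1* ≈ 172, N_2* ≈ 315

Setting both brackets to zero gives the nullclines N_1 + 1.47N_2 = 635 and 1.04N_1 + N_2 = 494.
Substituting N_2 = 494 - 1.04N_1 into the first: N_1(1 - 1.47·1.04) = 635 - 1.47·494.
So N_1* = -91.2/-0.529 = 172, and then N_2* = 494 - 1.04·172 = 315.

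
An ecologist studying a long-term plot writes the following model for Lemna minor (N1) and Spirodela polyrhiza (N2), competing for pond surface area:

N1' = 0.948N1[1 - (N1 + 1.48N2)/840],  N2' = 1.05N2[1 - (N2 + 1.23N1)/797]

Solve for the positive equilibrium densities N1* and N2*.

N1* ≈ 414, N2* ≈ 288

Setting both brackets to zero gives the nullclines N1 + 1.48N2 = 840 and 1.23N1 + N2 = 797.
Substituting N2 = 797 - 1.23N1 into the first: N1(1 - 1.48·1.23) = 840 - 1.48·797.
So N1* = -340/-0.82 = 414, and then N2* = 797 - 1.23·414 = 288.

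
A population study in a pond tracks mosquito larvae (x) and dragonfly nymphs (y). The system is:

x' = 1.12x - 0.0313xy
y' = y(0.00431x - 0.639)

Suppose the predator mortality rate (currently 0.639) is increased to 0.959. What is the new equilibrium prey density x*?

x* ≈ 223

At the interior fixed point, setting dy/dt = 0 with y > 0 fixes x* = (predator death rate)/(xy coefficient) — independent of the other coefficients.
With the change, x* = 0.959/0.00431 = 223; it rises from 148.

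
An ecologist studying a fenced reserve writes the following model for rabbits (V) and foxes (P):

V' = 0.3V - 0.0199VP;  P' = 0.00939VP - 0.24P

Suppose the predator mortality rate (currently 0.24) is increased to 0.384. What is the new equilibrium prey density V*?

At the interior fixed point, setting dP/dt = 0 with P > 0 fixes V* = (predator death rate)/(VP coefficient) — independent of the other coefficients.
With the change, V* = 0.384/0.00939 = 40.9; it rises from 25.6.

V* ≈ 40.9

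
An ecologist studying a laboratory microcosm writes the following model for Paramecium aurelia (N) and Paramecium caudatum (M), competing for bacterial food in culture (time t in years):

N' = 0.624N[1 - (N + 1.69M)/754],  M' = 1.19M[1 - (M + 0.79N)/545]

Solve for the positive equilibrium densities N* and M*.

N* ≈ 499, M* ≈ 151

Setting both brackets to zero gives the nullclines N + 1.69M = 754 and 0.79N + M = 545.
Substituting M = 545 - 0.79N into the first: N(1 - 1.69·0.79) = 754 - 1.69·545.
So N* = -167/-0.335 = 499, and then M* = 545 - 0.79·499 = 151.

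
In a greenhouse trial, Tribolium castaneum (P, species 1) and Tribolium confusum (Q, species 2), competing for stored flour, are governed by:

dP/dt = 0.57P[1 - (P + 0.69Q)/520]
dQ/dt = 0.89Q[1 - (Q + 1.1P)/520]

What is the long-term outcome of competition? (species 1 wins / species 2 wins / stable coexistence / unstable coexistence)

Compare the nullcline intercepts: K1/α12 = 520/0.69 = 754 > K2 = 520; K2/α21 = 520/1.1 = 473 < K1 = 520.
Since the inequalities point opposite ways, species 1 can invade but species 2 cannot.

species 1 excludes species 2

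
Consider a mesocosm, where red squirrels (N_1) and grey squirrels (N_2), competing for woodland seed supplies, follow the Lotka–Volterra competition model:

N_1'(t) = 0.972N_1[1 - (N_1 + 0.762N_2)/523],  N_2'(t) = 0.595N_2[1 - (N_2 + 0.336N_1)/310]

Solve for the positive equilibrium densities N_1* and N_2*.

N_1* ≈ 385, N_2* ≈ 180

Setting both brackets to zero gives the nullclines N_1 + 0.762N_2 = 523 and 0.336N_1 + N_2 = 310.
Substituting N_2 = 310 - 0.336N_1 into the first: N_1(1 - 0.762·0.336) = 523 - 0.762·310.
So N_1* = 287/0.744 = 385, and then N_2* = 310 - 0.336·385 = 180.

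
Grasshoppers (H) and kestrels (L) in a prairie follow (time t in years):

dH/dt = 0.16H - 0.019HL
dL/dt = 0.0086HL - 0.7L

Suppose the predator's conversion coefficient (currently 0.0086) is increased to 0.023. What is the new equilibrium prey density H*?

H* ≈ 30.4

At the interior fixed point, setting dL/dt = 0 with L > 0 fixes H* = (predator death rate)/(HL coefficient) — independent of the other coefficients.
With the change, H* = 0.7/0.023 = 30.4; it falls from 81.4.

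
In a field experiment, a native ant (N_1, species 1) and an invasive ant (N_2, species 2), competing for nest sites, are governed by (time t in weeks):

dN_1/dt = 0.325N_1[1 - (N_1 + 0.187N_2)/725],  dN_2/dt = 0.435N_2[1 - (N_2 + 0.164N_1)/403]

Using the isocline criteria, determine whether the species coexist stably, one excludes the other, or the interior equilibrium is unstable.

Compare the nullcline intercepts: K1/α12 = 725/0.187 = 3880 > K2 = 403; K2/α21 = 403/0.164 = 2460 > K1 = 725.
Since both inequalities hold, each species can invade when rare, so the interior equilibrium is stable.

stable coexistence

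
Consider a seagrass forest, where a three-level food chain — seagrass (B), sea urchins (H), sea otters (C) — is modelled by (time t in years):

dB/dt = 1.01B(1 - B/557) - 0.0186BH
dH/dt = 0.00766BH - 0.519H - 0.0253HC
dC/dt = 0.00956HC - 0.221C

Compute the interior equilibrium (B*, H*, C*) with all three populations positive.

From dC/dt = 0: 0.00956H* = 0.221, so H* = 23.1.
From dB/dt = 0: 1.01(1 - B*/557) = 0.0186·23.1, giving B* = 557·(1 - 0.426) = 320.
From dH/dt = 0: 0.00766·320 - 0.519 = 0.0253C*, so C* = 1.93/0.0253 = 76.3.

B* ≈ 320, H* ≈ 23.1, C* ≈ 76.3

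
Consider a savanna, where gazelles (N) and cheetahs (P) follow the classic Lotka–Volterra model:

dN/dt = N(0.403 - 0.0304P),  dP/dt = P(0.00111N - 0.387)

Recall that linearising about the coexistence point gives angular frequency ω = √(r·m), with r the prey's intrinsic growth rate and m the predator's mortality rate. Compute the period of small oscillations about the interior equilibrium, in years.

Here r = 0.403 and m = 0.387, so r·m = 0.156.
ω = √0.156 = 0.395 per year, hence T = 2π/ω ≈ 15.9 years.

T ≈ 15.9 years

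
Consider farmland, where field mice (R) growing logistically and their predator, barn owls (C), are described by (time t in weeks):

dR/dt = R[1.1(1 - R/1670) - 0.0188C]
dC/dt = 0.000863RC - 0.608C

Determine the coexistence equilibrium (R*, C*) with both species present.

From dC/dt = 0 with C > 0: 0.000863R* = 0.608, so R* = 705.
Substitute into dR/dt = 0: 1.1(1 - 705/1670) = 0.0188C*.
The bracket is 0.578, giving C* = 0.636/0.0188 = 33.8.

R* ≈ 705, C* ≈ 33.8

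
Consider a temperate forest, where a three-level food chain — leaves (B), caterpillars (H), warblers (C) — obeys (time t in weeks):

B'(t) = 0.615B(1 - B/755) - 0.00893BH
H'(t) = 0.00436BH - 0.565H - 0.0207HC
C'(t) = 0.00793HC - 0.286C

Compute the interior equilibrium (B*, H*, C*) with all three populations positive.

From dC/dt = 0: 0.00793H* = 0.286, so H* = 36.1.
From dB/dt = 0: 0.615(1 - B*/755) = 0.00893·36.1, giving B* = 755·(1 - 0.524) = 360.
From dH/dt = 0: 0.00436·360 - 0.565 = 0.0207C*, so C* = 1/0.0207 = 48.5.

B* ≈ 360, H* ≈ 36.1, C* ≈ 48.5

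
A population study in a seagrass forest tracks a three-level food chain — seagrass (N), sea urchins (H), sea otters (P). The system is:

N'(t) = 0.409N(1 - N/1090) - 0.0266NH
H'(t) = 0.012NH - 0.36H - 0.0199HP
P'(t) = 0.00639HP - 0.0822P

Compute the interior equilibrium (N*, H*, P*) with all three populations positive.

N* ≈ 178, H* ≈ 12.9, P* ≈ 89.3

From dP/dt = 0: 0.00639H* = 0.0822, so H* = 12.9.
From dN/dt = 0: 0.409(1 - N*/1090) = 0.0266·12.9, giving N* = 1090·(1 - 0.837) = 178.
From dH/dt = 0: 0.012·178 - 0.36 = 0.0199P*, so P* = 1.78/0.0199 = 89.3.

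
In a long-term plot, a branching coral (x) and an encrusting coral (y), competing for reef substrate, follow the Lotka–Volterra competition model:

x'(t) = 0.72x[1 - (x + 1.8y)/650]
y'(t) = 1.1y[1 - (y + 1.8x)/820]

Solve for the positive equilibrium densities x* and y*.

Setting both brackets to zero gives the nullclines x + 1.8y = 650 and 1.8x + y = 820.
Substituting y = 820 - 1.8x into the first: x(1 - 1.8·1.8) = 650 - 1.8·820.
So x* = -826/-2.24 = 369, and then y* = 820 - 1.8·369 = 156.

x* ≈ 369, y* ≈ 156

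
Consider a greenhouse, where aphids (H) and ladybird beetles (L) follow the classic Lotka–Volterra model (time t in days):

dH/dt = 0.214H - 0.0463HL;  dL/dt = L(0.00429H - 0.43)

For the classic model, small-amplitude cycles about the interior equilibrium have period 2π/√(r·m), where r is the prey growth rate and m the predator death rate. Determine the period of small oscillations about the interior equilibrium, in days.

T ≈ 20.7 days

Here r = 0.214 and m = 0.43, so r·m = 0.092.
ω = √0.092 = 0.303 per day, hence T = 2π/ω ≈ 20.7 days.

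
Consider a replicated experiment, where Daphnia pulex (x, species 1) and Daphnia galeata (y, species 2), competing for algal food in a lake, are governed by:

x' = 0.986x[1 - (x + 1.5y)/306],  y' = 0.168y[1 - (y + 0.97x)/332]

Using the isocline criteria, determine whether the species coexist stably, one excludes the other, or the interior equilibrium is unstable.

species 2 excludes species 1

Compare the nullcline intercepts: K1/α12 = 306/1.5 = 204 < K2 = 332; K2/α21 = 332/0.97 = 342 > K1 = 306.
Since the inequalities point opposite ways, species 2 can invade but species 1 cannot.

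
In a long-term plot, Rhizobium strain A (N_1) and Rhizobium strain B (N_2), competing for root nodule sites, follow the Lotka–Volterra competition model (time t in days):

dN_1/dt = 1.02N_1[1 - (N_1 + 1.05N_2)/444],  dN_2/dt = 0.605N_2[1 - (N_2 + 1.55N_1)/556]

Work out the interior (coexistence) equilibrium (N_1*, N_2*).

N_1* ≈ 223, N_2* ≈ 211

Setting both brackets to zero gives the nullclines N_1 + 1.05N_2 = 444 and 1.55N_1 + N_2 = 556.
Substituting N_2 = 556 - 1.55N_1 into the first: N_1(1 - 1.05·1.55) = 444 - 1.05·556.
So N_1* = -140/-0.628 = 223, and then N_2* = 556 - 1.55·223 = 211.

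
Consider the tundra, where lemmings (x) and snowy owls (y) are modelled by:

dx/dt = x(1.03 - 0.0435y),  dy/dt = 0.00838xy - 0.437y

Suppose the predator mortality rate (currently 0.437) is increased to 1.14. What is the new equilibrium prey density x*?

x* ≈ 136

At the interior fixed point, setting dy/dt = 0 with y > 0 fixes x* = (predator death rate)/(xy coefficient) — independent of the other coefficients.
With the change, x* = 1.14/0.00838 = 136; it rises from 52.1.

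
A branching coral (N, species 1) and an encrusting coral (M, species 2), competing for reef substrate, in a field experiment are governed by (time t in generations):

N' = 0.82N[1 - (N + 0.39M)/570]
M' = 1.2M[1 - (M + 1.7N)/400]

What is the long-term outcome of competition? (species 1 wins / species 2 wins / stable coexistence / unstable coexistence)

Compare the nullcline intercepts: K1/α12 = 570/0.39 = 1460 > K2 = 400; K2/α21 = 400/1.7 = 235 < K1 = 570.
Since the inequalities point opposite ways, species 1 can invade but species 2 cannot.

species 1 excludes species 2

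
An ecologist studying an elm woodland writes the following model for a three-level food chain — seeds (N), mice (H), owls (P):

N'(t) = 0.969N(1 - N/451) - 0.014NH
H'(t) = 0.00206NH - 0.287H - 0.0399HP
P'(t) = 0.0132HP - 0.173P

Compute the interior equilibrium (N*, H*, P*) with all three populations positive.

N* ≈ 366, H* ≈ 13.1, P* ≈ 11.7

From dP/dt = 0: 0.0132H* = 0.173, so H* = 13.1.
From dN/dt = 0: 0.969(1 - N*/451) = 0.014·13.1, giving N* = 451·(1 - 0.189) = 366.
From dH/dt = 0: 0.00206·366 - 0.287 = 0.0399P*, so P* = 0.466/0.0399 = 11.7.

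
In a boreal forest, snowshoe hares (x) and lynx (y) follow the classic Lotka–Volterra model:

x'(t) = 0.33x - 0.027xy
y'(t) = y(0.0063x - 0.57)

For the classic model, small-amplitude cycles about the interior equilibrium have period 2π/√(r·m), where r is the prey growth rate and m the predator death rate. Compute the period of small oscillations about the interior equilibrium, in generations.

T ≈ 14.5 generations

Here r = 0.33 and m = 0.57, so r·m = 0.188.
ω = √0.188 = 0.434 per generation, hence T = 2π/ω ≈ 14.5 generations.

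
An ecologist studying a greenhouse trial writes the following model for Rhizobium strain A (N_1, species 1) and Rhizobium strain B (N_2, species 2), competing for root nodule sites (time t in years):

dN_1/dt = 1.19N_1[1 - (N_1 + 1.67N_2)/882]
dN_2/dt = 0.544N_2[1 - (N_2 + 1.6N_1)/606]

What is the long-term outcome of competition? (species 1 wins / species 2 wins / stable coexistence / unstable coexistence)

unstable coexistence (outcome depends on initial conditions)

Compare the nullcline intercepts: K1/α12 = 882/1.67 = 528 < K2 = 606; K2/α21 = 606/1.6 = 379 < K1 = 882.
Since both are reversed, neither can invade when rare; the interior point is a saddle.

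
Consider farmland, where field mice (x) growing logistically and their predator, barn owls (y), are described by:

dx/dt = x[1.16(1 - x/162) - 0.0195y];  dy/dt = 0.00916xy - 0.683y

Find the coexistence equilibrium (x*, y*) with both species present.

From dy/dt = 0 with y > 0: 0.00916x* = 0.683, so x* = 74.6.
Substitute into dx/dt = 0: 1.16(1 - 74.6/162) = 0.0195y*.
The bracket is 0.54, giving y* = 0.626/0.0195 = 32.1.

x* ≈ 74.6, y* ≈ 32.1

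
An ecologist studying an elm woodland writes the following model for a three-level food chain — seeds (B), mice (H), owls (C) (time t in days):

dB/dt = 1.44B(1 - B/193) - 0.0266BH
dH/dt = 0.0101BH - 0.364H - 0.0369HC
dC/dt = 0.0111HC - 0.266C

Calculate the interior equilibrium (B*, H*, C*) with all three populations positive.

B* ≈ 108, H* ≈ 24, C* ≈ 19.6

From dC/dt = 0: 0.0111H* = 0.266, so H* = 24.
From dB/dt = 0: 1.44(1 - B*/193) = 0.0266·24, giving B* = 193·(1 - 0.443) = 108.
From dH/dt = 0: 0.0101·108 - 0.364 = 0.0369C*, so C* = 0.722/0.0369 = 19.6.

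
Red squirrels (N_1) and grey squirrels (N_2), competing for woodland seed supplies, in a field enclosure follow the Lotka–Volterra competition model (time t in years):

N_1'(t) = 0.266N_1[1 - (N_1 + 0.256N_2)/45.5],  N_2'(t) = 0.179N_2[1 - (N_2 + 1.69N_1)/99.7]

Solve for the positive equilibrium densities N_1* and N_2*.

Setting both brackets to zero gives the nullclines N_1 + 0.256N_2 = 45.5 and 1.69N_1 + N_2 = 99.7.
Substituting N_2 = 99.7 - 1.69N_1 into the first: N_1(1 - 0.256·1.69) = 45.5 - 0.256·99.7.
So N_1* = 20/0.567 = 35.2, and then N_2* = 99.7 - 1.69·35.2 = 40.2.

N_1* ≈ 35.2, N_2* ≈ 40.2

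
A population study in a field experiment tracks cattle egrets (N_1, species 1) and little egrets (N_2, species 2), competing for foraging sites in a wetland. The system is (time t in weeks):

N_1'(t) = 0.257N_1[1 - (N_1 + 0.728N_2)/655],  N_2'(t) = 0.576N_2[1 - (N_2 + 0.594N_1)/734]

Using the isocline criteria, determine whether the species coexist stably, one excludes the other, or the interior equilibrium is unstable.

stable coexistence

Compare the nullcline intercepts: K1/α12 = 655/0.728 = 900 > K2 = 734; K2/α21 = 734/0.594 = 1240 > K1 = 655.
Since both inequalities hold, each species can invade when rare, so the interior equilibrium is stable.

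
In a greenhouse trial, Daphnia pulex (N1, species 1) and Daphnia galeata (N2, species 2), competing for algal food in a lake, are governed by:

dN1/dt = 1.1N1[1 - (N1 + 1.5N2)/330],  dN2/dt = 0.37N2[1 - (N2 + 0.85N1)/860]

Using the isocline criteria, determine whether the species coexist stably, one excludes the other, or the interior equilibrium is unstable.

Compare the nullcline intercepts: K1/α12 = 330/1.5 = 220 < K2 = 860; K2/α21 = 860/0.85 = 1010 > K1 = 330.
Since the inequalities point opposite ways, species 2 can invade but species 1 cannot.

species 2 excludes species 1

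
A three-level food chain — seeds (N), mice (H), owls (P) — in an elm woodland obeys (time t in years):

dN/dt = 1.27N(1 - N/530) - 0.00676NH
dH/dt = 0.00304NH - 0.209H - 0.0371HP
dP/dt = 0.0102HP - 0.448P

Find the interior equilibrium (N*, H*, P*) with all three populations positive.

From dP/dt = 0: 0.0102H* = 0.448, so H* = 43.9.
From dN/dt = 0: 1.27(1 - N*/530) = 0.00676·43.9, giving N* = 530·(1 - 0.234) = 406.
From dH/dt = 0: 0.00304·406 - 0.209 = 0.0371P*, so P* = 1.03/0.0371 = 27.6.

N* ≈ 406, H* ≈ 43.9, P* ≈ 27.6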